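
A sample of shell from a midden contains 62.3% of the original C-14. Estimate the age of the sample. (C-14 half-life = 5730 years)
Age = t½ × log₂(1/ratio) = 3912 years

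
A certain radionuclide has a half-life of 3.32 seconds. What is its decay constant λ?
λ = ln(2)/t½ = 0.2088 second⁻¹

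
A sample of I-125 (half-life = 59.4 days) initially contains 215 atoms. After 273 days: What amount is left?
N = N₀(1/2)^(t/t½) = 8.89 atoms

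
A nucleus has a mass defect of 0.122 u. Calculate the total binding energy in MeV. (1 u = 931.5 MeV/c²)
B.E. = Δm × 931.5 = 113.6 MeV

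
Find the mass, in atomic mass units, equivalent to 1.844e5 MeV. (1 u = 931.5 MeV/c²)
m = E/c² = 198 u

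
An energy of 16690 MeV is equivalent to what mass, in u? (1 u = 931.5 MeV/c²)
m = E/c² = 17.92 u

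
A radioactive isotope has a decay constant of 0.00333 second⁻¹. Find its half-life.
t½ = ln(2)/λ = 208.2 seconds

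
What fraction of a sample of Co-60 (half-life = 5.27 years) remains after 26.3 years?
N/N₀ = (1/2)^(t/t½) = 0.03146 = 3.15%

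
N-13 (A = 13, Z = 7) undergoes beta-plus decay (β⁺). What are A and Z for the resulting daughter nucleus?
Daughter: A = 13, Z = 6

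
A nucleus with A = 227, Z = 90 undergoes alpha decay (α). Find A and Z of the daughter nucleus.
Daughter: A = 223, Z = 88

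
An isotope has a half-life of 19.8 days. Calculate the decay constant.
λ = ln(2)/t½ = 0.03501 day⁻¹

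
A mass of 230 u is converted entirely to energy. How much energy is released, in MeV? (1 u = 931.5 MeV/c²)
E = mc² = 2.142e5 MeV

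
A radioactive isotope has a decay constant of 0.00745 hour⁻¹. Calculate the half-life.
t½ = ln(2)/λ = 93.04 hours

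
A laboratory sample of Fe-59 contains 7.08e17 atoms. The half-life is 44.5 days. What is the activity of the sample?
A = λN = 1.103e16 decays/day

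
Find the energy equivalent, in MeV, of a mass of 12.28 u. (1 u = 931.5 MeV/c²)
E = mc² = 11440 MeV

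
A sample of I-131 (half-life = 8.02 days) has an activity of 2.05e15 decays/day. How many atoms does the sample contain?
N = A/λ = 2.372e16 atoms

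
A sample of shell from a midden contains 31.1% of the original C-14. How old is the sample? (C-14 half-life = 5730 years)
Age = t½ × log₂(1/ratio) = 9655 years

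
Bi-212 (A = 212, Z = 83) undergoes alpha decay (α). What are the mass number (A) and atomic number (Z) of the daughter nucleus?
Daughter: A = 208, Z = 81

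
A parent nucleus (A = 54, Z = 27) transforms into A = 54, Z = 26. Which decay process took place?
ΔA = 0, ΔZ = -1 ⇒ beta-plus decay (β⁺) or electron capture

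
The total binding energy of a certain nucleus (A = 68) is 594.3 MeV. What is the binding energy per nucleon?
B.E./A = 594.3/68 = 8.74 MeV/nucleon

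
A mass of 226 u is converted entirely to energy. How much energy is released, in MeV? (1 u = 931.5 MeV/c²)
E = mc² = 2.105e5 MeV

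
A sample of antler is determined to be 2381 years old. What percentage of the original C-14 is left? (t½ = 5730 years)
N/N₀ = (1/2)^(t/t½) = 0.7497 = 75%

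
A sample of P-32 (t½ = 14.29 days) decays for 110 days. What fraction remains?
N/N₀ = (1/2)^(t/t½) = 0.004817 = 0.482%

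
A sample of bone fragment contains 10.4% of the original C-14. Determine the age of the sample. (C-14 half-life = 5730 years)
Age = t½ × log₂(1/ratio) = 18710 years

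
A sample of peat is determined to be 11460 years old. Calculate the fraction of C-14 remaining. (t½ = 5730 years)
N/N₀ = (1/2)^(t/t½) = 0.25 = 25%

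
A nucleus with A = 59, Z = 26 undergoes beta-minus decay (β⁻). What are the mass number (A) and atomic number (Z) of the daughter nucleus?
Daughter: A = 59, Z = 27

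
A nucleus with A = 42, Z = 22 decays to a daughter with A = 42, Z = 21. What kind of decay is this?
ΔA = 0, ΔZ = -1 ⇒ beta-plus decay (β⁺) or electron capture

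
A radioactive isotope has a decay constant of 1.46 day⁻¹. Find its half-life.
t½ = ln(2)/λ = 0.4748 days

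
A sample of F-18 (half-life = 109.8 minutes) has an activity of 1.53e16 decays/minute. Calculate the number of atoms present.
N = A/λ = 2.424e18 atoms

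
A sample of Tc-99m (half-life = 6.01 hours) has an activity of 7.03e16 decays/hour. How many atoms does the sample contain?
N = A/λ = 6.095e17 atoms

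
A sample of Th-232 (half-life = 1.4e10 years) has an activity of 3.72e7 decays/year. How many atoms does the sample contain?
N = A/λ = 7.514e17 atoms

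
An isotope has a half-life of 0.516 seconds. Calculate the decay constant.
λ = ln(2)/t½ = 1.343 second⁻¹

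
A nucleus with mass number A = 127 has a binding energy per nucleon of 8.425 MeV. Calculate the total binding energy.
B.E. = 8.425 × 127 = 1070 MeV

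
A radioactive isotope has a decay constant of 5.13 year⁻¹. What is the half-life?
t½ = ln(2)/λ = 0.1351 years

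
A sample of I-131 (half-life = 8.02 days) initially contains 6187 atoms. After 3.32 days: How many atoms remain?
N = N₀(1/2)^(t/t½) = 4644 atoms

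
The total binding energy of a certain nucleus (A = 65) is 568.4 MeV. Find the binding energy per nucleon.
B.E./A = 568.4/65 = 8.745 MeV/nucleon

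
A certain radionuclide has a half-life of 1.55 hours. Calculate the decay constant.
λ = ln(2)/t½ = 0.4472 hour⁻¹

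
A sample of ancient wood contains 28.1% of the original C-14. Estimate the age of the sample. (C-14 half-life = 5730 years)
Age = t½ × log₂(1/ratio) = 10490 years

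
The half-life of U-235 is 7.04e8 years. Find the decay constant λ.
λ = ln(2)/t½ = 9.846e-10 year⁻¹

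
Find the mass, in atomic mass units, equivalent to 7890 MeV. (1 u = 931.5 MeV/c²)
m = E/c² = 8.47 u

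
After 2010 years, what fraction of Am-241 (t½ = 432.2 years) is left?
N/N₀ = (1/2)^(t/t½) = 0.03981 = 3.98%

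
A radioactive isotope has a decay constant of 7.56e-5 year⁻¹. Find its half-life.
t½ = ln(2)/λ = 9169 years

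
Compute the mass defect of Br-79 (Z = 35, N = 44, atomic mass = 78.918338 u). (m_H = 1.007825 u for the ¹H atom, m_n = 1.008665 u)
Δm = Z·m_H + N·m_n − M = 0.7368 u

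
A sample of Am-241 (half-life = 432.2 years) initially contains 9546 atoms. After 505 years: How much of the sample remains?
N = N₀(1/2)^(t/t½) = 4247 atoms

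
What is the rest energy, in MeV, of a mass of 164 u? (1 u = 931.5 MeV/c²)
E = mc² = 1.528e5 MeV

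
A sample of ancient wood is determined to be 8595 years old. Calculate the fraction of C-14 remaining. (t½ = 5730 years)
N/N₀ = (1/2)^(t/t½) = 0.3536 = 35.4%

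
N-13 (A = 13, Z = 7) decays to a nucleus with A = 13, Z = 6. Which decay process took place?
ΔA = 0, ΔZ = -1 ⇒ beta-plus decay (β⁺) or electron capture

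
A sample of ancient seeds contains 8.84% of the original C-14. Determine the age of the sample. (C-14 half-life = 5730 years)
Age = t½ × log₂(1/ratio) = 20050 years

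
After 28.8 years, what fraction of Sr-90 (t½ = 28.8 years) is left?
N/N₀ = (1/2)^(t/t½) = 0.5 = 50%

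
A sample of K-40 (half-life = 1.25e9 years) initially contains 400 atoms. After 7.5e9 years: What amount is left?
N = N₀(1/2)^(t/t½) = 6.25 atoms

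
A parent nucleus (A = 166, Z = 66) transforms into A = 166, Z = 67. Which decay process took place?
ΔA = 0, ΔZ = +1 ⇒ beta-minus decay (β⁻)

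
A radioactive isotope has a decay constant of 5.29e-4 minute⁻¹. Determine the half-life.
t½ = ln(2)/λ = 1310 minutes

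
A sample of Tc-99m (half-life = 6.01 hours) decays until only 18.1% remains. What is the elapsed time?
t = t½ × log₂(N₀/N) = 14.82 hours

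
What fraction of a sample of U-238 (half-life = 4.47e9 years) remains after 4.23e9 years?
N/N₀ = (1/2)^(t/t½) = 0.519 = 51.9%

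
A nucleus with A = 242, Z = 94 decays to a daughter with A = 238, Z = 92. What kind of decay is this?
ΔA = -4, ΔZ = -2 ⇒ alpha decay (α)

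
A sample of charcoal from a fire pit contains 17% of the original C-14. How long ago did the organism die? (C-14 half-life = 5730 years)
Age = t½ × log₂(1/ratio) = 14650 years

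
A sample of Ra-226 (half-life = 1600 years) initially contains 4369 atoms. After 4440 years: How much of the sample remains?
N = N₀(1/2)^(t/t½) = 638.3 atoms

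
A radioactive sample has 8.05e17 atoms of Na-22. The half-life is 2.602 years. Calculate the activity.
A = λN = 2.144e17 decays/year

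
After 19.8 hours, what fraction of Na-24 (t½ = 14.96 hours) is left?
N/N₀ = (1/2)^(t/t½) = 0.3996 = 40%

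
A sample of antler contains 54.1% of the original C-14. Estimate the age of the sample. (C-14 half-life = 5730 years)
Age = t½ × log₂(1/ratio) = 5078 years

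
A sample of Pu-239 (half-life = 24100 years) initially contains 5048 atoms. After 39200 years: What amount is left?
N = N₀(1/2)^(t/t½) = 1635 atoms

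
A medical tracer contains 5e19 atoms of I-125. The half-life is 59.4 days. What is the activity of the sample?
A = λN = 5.835e17 decays/day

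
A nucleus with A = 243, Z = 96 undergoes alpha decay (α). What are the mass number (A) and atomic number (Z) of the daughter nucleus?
Daughter: A = 239, Z = 94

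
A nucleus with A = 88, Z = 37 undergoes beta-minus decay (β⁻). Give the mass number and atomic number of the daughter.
Daughter: A = 88, Z = 38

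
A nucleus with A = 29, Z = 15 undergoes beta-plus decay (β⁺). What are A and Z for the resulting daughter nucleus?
Daughter: A = 29, Z = 14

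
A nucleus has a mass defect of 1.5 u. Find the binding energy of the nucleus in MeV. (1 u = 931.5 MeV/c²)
B.E. = Δm × 931.5 = 1397 MeV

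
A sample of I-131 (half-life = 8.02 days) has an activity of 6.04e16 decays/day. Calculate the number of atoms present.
N = A/λ = 6.989e17 atoms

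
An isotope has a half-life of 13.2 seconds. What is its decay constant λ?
λ = ln(2)/t½ = 0.05251 second⁻¹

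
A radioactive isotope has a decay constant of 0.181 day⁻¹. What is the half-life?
t½ = ln(2)/λ = 3.83 days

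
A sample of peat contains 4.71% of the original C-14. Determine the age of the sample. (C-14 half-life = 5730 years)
Age = t½ × log₂(1/ratio) = 25260 years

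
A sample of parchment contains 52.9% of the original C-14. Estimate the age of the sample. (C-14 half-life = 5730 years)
Age = t½ × log₂(1/ratio) = 5264 years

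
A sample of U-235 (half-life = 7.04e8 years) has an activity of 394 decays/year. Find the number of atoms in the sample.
N = A/λ = 4.002e11 atoms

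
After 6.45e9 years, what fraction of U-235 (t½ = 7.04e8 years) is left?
N/N₀ = (1/2)^(t/t½) = 0.001746 = 0.175%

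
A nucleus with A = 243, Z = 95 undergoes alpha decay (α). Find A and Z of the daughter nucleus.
Daughter: A = 239, Z = 93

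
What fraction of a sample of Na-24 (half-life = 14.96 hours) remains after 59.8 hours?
N/N₀ = (1/2)^(t/t½) = 0.06262 = 6.26%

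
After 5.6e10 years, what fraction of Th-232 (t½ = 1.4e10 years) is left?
N/N₀ = (1/2)^(t/t½) = 0.0625 = 6.25%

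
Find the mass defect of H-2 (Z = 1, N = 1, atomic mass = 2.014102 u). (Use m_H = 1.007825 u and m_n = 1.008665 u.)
Δm = Z·m_H + N·m_n − M = 0.002388 u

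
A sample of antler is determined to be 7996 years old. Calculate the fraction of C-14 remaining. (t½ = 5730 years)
N/N₀ = (1/2)^(t/t½) = 0.3801 = 38%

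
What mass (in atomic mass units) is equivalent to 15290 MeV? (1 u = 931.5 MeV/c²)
m = E/c² = 16.41 u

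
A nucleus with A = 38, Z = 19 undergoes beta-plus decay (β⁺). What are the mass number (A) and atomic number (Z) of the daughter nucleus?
Daughter: A = 38, Z = 18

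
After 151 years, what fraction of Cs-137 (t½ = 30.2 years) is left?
N/N₀ = (1/2)^(t/t½) = 0.03125 = 3.12%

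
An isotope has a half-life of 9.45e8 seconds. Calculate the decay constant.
λ = ln(2)/t½ = 7.335e-10 second⁻¹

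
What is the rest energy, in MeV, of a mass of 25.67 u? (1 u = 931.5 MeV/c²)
E = mc² = 23910 MeV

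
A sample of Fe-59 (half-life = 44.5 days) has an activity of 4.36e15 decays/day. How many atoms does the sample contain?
N = A/λ = 2.799e17 atoms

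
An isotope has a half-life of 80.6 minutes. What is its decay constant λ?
λ = ln(2)/t½ = 0.0086 minute⁻¹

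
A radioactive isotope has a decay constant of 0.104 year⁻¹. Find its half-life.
t½ = ln(2)/λ = 6.665 years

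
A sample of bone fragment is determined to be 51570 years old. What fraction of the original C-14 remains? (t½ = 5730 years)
N/N₀ = (1/2)^(t/t½) = 0.001953 = 0.195%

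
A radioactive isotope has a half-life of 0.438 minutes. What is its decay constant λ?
λ = ln(2)/t½ = 1.583 minute⁻¹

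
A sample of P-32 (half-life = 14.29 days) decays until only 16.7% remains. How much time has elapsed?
t = t½ × log₂(N₀/N) = 36.9 days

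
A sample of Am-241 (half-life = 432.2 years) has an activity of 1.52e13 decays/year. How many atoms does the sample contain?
N = A/λ = 9.478e15 atoms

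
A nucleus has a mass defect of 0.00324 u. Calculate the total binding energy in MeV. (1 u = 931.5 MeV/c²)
B.E. = Δm × 931.5 = 3.018 MeV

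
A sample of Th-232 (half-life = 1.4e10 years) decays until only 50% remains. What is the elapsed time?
t = t½ × log₂(N₀/N) = 1.4e10 years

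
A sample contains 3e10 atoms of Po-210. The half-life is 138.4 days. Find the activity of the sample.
A = λN = 1.502e8 decays/day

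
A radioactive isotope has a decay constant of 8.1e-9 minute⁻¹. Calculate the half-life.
t½ = ln(2)/λ = 8.557e7 minutes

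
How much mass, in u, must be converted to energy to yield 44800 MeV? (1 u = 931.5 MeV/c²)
m = E/c² = 48.09 u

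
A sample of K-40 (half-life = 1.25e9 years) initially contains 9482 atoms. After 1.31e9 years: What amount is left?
N = N₀(1/2)^(t/t½) = 4586 atoms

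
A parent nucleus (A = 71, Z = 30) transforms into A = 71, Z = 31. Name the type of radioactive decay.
ΔA = 0, ΔZ = +1 ⇒ beta-minus decay (β⁻)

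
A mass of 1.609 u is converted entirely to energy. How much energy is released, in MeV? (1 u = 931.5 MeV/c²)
E = mc² = 1499 MeV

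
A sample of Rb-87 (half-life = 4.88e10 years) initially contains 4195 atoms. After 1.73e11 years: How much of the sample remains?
N = N₀(1/2)^(t/t½) = 359.4 atoms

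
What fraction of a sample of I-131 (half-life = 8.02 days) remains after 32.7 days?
N/N₀ = (1/2)^(t/t½) = 0.05924 = 5.92%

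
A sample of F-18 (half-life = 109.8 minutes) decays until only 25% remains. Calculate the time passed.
t = t½ × log₂(N₀/N) = 219.6 minutes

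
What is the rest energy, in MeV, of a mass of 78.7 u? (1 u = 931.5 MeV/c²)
E = mc² = 73310 MeV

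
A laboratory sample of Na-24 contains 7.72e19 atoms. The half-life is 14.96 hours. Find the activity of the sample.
A = λN = 3.577e18 decays/hour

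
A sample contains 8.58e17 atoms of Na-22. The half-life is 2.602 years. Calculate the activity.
A = λN = 2.286e17 decays/year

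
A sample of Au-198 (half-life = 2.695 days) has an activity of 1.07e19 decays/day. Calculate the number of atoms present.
N = A/λ = 4.16e19 atoms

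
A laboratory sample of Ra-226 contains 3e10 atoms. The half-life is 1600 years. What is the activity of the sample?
A = λN = 1.3e7 decays/year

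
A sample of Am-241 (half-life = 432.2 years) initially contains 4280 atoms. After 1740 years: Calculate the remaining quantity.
N = N₀(1/2)^(t/t½) = 262.7 atoms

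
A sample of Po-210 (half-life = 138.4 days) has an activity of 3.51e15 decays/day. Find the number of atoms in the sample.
N = A/λ = 7.008e17 atoms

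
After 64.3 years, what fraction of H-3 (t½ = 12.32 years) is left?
N/N₀ = (1/2)^(t/t½) = 0.02685 = 2.68%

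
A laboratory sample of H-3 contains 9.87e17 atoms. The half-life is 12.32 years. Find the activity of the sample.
A = λN = 5.553e16 decays/year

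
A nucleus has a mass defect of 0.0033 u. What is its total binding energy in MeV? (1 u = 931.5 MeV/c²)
B.E. = Δm × 931.5 = 3.074 MeV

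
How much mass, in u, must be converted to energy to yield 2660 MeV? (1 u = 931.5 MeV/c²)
m = E/c² = 2.856 u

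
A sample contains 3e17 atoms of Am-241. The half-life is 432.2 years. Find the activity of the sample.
A = λN = 4.811e14 decays/year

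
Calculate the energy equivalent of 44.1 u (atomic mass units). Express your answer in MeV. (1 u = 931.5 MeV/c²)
E = mc² = 41080 MeV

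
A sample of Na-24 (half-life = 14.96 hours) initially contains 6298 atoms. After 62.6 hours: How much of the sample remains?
N = N₀(1/2)^(t/t½) = 346.4 atoms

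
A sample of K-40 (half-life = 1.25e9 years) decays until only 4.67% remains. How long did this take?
t = t½ × log₂(N₀/N) = 5.526e9 years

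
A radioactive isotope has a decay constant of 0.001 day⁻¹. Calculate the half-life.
t½ = ln(2)/λ = 693.1 days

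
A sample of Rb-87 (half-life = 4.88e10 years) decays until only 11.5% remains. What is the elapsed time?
t = t½ × log₂(N₀/N) = 1.523e11 years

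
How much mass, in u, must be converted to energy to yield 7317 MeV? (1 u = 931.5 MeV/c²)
m = E/c² = 7.855 u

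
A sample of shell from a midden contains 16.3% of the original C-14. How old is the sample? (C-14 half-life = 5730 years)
Age = t½ × log₂(1/ratio) = 15000 years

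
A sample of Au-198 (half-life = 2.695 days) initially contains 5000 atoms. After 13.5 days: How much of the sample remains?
N = N₀(1/2)^(t/t½) = 155.2 atoms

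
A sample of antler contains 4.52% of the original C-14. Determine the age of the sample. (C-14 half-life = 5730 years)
Age = t½ × log₂(1/ratio) = 25600 years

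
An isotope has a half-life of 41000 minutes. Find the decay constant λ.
λ = ln(2)/t½ = 1.691e-5 minute⁻¹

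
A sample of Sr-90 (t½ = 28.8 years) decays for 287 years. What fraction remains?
N/N₀ = (1/2)^(t/t½) = 0.001 = 0.1%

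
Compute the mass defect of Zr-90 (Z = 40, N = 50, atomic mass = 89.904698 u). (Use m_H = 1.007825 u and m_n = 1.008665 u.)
Δm = Z·m_H + N·m_n − M = 0.8416 u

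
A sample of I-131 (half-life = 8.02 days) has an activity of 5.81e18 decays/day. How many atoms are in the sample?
N = A/λ = 6.722e19 atoms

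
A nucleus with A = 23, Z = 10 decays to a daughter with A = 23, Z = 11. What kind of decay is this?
ΔA = 0, ΔZ = +1 ⇒ beta-minus decay (β⁻)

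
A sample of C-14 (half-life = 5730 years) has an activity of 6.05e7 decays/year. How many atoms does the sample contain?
N = A/λ = 5.001e11 atoms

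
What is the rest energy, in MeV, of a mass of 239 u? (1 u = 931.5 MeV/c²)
E = mc² = 2.226e5 MeV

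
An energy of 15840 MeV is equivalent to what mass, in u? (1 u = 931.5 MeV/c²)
m = E/c² = 17 u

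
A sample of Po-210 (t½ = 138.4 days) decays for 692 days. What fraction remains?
N/N₀ = (1/2)^(t/t½) = 0.03125 = 3.12%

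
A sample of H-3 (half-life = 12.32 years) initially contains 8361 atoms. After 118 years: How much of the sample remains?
N = N₀(1/2)^(t/t½) = 10.94 atoms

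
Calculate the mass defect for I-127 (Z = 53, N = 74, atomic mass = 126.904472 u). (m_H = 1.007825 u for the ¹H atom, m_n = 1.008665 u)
Δm = Z·m_H + N·m_n − M = 1.151 u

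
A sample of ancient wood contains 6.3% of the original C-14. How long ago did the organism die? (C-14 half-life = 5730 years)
Age = t½ × log₂(1/ratio) = 22850 years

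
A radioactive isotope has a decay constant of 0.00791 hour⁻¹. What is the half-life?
t½ = ln(2)/λ = 87.63 hours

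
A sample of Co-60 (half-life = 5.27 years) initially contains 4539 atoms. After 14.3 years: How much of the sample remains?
N = N₀(1/2)^(t/t½) = 692 atoms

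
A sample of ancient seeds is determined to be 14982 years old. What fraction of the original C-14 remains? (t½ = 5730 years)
N/N₀ = (1/2)^(t/t½) = 0.1633 = 16.3%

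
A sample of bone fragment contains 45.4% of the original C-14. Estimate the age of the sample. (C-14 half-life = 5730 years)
Age = t½ × log₂(1/ratio) = 6528 years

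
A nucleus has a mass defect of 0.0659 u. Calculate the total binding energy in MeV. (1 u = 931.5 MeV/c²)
B.E. = Δm × 931.5 = 61.39 MeV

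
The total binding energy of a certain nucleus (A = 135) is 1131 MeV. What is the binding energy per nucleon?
B.E./A = 1131/135 = 8.378 MeV/nucleon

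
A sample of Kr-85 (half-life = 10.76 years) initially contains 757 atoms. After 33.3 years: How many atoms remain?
N = N₀(1/2)^(t/t½) = 88.61 atoms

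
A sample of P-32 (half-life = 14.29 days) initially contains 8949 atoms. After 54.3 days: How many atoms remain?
N = N₀(1/2)^(t/t½) = 642.5 atoms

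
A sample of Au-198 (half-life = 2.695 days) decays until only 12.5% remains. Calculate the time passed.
t = t½ × log₂(N₀/N) = 8.085 days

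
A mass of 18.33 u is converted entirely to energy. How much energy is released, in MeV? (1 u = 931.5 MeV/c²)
E = mc² = 17070 MeV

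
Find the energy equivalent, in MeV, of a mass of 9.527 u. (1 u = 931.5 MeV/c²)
E = mc² = 8874 MeV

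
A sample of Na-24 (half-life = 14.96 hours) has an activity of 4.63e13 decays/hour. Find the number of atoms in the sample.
N = A/λ = 9.993e14 atoms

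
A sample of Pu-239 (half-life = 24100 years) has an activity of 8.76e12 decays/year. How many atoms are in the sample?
N = A/λ = 3.046e17 atoms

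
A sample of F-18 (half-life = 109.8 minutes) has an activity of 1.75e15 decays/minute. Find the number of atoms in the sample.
N = A/λ = 2.772e17 atoms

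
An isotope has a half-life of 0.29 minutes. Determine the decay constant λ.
λ = ln(2)/t½ = 2.39 minute⁻¹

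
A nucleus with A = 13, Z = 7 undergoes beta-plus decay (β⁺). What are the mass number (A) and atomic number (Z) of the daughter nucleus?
Daughter: A = 13, Z = 6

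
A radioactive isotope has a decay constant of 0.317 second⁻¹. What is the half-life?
t½ = ln(2)/λ = 2.187 seconds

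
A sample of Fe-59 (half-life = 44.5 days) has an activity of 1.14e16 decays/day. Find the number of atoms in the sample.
N = A/λ = 7.319e17 atoms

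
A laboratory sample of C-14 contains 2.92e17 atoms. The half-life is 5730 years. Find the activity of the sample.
A = λN = 3.532e13 decays/year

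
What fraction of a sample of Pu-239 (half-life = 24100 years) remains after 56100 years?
N/N₀ = (1/2)^(t/t½) = 0.1992 = 19.9%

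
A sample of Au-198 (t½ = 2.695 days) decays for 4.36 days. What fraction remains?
N/N₀ = (1/2)^(t/t½) = 0.3258 = 32.6%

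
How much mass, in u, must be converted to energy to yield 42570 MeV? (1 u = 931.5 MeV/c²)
m = E/c² = 45.7 u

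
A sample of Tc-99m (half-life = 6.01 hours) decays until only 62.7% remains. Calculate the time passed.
t = t½ × log₂(N₀/N) = 4.048 hours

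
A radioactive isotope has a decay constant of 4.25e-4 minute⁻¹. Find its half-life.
t½ = ln(2)/λ = 1631 minutes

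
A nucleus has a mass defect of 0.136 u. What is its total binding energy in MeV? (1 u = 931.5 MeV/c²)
B.E. = Δm × 931.5 = 126.7 MeV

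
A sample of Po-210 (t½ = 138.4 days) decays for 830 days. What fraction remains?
N/N₀ = (1/2)^(t/t½) = 0.01566 = 1.57%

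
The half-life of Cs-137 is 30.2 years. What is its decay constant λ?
λ = ln(2)/t½ = 0.02295 year⁻¹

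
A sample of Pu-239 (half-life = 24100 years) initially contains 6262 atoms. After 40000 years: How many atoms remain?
N = N₀(1/2)^(t/t½) = 1982 atoms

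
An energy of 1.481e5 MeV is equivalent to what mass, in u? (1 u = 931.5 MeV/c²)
m = E/c² = 159 u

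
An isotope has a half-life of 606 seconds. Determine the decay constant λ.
λ = ln(2)/t½ = 0.001144 second⁻¹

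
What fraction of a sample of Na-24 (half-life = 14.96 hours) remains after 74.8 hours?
N/N₀ = (1/2)^(t/t½) = 0.03125 = 3.13%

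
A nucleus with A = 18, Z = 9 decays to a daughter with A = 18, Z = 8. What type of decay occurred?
ΔA = 0, ΔZ = -1 ⇒ beta-plus decay (β⁺) or electron capture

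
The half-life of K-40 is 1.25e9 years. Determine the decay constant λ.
λ = ln(2)/t½ = 5.545e-10 year⁻¹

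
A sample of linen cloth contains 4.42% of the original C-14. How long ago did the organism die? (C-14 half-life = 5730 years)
Age = t½ × log₂(1/ratio) = 25780 years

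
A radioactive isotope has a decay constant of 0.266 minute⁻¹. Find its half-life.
t½ = ln(2)/λ = 2.606 minutes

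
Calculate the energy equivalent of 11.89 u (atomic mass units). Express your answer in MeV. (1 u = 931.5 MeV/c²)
E = mc² = 11080 MeV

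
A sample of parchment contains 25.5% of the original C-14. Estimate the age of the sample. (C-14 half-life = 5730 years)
Age = t½ × log₂(1/ratio) = 11300 years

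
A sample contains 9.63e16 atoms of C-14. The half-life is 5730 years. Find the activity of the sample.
A = λN = 1.165e13 decays/year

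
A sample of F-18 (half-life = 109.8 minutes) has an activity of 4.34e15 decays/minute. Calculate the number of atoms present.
N = A/λ = 6.875e17 atoms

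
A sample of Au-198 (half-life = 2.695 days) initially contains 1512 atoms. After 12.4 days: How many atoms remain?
N = N₀(1/2)^(t/t½) = 62.3 atoms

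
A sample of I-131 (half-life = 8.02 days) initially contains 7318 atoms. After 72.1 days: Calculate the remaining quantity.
N = N₀(1/2)^(t/t½) = 14.39 atoms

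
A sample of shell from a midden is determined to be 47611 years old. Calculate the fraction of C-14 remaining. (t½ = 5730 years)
N/N₀ = (1/2)^(t/t½) = 0.003153 = 0.315%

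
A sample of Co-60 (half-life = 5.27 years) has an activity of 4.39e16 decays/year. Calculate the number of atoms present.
N = A/λ = 3.338e17 atoms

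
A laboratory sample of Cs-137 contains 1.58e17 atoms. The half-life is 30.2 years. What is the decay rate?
A = λN = 3.626e15 decays/year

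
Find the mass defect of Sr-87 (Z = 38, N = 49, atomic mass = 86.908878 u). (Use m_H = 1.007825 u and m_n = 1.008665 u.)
Δm = Z·m_H + N·m_n − M = 0.8131 u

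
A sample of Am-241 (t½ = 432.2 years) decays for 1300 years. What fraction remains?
N/N₀ = (1/2)^(t/t½) = 0.1243 = 12.4%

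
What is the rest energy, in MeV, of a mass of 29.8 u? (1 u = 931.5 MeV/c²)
E = mc² = 27760 MeV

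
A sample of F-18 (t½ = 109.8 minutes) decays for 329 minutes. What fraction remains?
N/N₀ = (1/2)^(t/t½) = 0.1253 = 12.5%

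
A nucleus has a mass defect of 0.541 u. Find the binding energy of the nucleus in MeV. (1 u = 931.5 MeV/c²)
B.E. = Δm × 931.5 = 503.9 MeV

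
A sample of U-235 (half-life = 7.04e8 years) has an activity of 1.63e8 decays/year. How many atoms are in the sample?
N = A/λ = 1.656e17 atoms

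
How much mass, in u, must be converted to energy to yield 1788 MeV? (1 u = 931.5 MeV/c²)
m = E/c² = 1.919 u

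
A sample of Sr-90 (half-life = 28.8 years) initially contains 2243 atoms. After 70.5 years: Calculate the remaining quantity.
N = N₀(1/2)^(t/t½) = 411.1 atoms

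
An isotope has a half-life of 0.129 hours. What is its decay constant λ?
λ = ln(2)/t½ = 5.373 hour⁻¹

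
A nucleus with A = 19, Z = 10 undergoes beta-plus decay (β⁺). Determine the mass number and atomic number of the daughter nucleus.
Daughter: A = 19, Z = 9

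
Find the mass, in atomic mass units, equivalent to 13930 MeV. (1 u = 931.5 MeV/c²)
m = E/c² = 14.95 u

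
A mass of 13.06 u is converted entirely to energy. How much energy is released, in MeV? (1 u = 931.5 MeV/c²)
E = mc² = 12170 MeV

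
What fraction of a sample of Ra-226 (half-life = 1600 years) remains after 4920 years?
N/N₀ = (1/2)^(t/t½) = 0.1187 = 11.9%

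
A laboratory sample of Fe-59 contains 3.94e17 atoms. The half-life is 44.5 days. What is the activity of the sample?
A = λN = 6.137e15 decays/day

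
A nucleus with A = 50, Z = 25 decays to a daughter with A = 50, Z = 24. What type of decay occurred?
ΔA = 0, ΔZ = -1 ⇒ beta-plus decay (β⁺) or electron capture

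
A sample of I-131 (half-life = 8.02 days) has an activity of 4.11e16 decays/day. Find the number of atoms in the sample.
N = A/λ = 4.755e17 atoms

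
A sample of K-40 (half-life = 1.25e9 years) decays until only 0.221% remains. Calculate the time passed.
t = t½ × log₂(N₀/N) = 1.103e10 years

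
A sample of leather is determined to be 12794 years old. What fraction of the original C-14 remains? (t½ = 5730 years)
N/N₀ = (1/2)^(t/t½) = 0.2127 = 21.3%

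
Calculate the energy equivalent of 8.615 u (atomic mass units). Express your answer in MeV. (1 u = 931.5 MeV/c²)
E = mc² = 8025 MeV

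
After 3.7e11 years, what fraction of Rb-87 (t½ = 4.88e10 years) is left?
N/N₀ = (1/2)^(t/t½) = 0.005219 = 0.522%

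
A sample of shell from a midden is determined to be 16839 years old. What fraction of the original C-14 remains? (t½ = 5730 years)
N/N₀ = (1/2)^(t/t½) = 0.1304 = 13%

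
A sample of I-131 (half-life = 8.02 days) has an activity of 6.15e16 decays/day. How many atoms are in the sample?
N = A/λ = 7.116e17 atoms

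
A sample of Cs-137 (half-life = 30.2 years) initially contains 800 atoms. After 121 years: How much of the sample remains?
N = N₀(1/2)^(t/t½) = 49.77 atoms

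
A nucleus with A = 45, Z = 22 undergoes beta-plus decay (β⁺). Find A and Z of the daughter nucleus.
Daughter: A = 45, Z = 21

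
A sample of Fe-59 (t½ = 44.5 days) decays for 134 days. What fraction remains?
N/N₀ = (1/2)^(t/t½) = 0.124 = 12.4%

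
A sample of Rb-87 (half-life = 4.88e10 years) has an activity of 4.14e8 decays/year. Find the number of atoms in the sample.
N = A/λ = 2.915e19 atoms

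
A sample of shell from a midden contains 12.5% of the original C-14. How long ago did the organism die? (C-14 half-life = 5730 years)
Age = t½ × log₂(1/ratio) = 17190 years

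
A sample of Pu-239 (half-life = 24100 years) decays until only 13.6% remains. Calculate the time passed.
t = t½ × log₂(N₀/N) = 69370 years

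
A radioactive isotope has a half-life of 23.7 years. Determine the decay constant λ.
λ = ln(2)/t½ = 0.02925 year⁻¹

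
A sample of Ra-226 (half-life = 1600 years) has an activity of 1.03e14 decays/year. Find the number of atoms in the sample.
N = A/λ = 2.378e17 atoms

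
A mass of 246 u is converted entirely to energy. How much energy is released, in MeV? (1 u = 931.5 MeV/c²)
E = mc² = 2.291e5 MeV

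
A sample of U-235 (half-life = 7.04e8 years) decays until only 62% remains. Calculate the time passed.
t = t½ × log₂(N₀/N) = 4.855e8 years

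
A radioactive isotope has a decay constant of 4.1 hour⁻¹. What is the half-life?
t½ = ln(2)/λ = 0.1691 hours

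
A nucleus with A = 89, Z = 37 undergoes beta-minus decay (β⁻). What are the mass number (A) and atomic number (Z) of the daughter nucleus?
Daughter: A = 89, Z = 38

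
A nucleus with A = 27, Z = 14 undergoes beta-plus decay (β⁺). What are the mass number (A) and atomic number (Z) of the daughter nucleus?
Daughter: A = 27, Z = 13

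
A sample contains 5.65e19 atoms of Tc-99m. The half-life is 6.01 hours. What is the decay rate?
A = λN = 6.516e18 decays/hour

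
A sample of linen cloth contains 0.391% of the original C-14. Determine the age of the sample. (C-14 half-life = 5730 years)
Age = t½ × log₂(1/ratio) = 45830 years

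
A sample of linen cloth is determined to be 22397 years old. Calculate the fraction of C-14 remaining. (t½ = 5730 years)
N/N₀ = (1/2)^(t/t½) = 0.06658 = 6.66%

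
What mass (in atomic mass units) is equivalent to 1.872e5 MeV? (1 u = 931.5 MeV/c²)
m = E/c² = 201 u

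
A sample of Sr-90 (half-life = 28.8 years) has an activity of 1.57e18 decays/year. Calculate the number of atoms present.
N = A/λ = 6.523e19 atoms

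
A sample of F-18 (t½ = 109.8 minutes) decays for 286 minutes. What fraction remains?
N/N₀ = (1/2)^(t/t½) = 0.1644 = 16.4%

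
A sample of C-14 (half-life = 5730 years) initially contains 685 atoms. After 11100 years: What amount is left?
N = N₀(1/2)^(t/t½) = 178.9 atoms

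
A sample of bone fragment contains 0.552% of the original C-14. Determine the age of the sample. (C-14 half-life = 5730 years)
Age = t½ × log₂(1/ratio) = 42980 years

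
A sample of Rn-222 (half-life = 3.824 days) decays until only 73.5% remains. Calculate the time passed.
t = t½ × log₂(N₀/N) = 1.699 days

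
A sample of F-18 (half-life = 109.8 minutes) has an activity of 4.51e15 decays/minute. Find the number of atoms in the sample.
N = A/λ = 7.144e17 atoms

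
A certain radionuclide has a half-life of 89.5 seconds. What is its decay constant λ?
λ = ln(2)/t½ = 0.007745 second⁻¹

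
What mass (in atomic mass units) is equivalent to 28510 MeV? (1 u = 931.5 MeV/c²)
m = E/c² = 30.61 u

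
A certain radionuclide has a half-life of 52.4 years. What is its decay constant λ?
λ = ln(2)/t½ = 0.01323 year⁻¹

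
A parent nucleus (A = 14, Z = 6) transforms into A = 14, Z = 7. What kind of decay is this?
ΔA = 0, ΔZ = +1 ⇒ beta-minus decay (β⁻)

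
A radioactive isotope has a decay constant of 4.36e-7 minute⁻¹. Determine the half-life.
t½ = ln(2)/λ = 1.59e6 minutes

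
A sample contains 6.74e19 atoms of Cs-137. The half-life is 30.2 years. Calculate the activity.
A = λN = 1.547e18 decays/year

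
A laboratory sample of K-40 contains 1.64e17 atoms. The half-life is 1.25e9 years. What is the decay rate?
A = λN = 9.094e7 decays/year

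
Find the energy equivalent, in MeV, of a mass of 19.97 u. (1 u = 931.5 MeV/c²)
E = mc² = 18600 MeV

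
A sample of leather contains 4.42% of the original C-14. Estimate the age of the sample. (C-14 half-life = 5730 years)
Age = t½ × log₂(1/ratio) = 25780 years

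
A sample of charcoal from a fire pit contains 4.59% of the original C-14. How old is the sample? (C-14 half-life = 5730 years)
Age = t½ × log₂(1/ratio) = 25470 years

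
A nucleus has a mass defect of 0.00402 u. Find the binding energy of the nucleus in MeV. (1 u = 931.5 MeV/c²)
B.E. = Δm × 931.5 = 3.745 MeV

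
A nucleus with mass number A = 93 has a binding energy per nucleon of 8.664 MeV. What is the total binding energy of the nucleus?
B.E. = 8.664 × 93 = 805.8 MeV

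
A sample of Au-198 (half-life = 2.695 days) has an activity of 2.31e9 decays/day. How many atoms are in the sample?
N = A/λ = 8.981e9 atoms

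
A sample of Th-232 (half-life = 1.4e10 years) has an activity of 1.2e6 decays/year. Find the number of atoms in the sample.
N = A/λ = 2.424e16 atoms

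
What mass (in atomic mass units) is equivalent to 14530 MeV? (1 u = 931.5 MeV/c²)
m = E/c² = 15.6 u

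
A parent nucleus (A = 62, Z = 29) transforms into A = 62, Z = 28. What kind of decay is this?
ΔA = 0, ΔZ = -1 ⇒ beta-plus decay (β⁺) or electron capture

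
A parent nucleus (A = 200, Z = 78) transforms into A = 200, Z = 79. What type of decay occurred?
ΔA = 0, ΔZ = +1 ⇒ beta-minus decay (β⁻)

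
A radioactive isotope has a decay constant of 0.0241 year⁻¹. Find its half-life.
t½ = ln(2)/λ = 28.76 years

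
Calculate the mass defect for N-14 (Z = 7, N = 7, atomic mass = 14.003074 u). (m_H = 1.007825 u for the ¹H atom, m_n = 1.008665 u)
Δm = Z·m_H + N·m_n − M = 0.1124 u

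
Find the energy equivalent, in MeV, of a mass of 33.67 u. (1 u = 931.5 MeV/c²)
E = mc² = 31360 MeV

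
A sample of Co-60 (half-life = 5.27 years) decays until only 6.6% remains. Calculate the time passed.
t = t½ × log₂(N₀/N) = 20.67 years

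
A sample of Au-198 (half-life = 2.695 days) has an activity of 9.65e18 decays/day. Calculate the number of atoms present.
N = A/λ = 3.752e19 atoms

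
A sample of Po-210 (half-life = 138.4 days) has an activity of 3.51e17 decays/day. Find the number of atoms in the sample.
N = A/λ = 7.008e19 atoms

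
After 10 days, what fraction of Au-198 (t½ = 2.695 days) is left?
N/N₀ = (1/2)^(t/t½) = 0.07638 = 7.64%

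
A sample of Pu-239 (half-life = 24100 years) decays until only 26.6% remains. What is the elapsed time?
t = t½ × log₂(N₀/N) = 46040 years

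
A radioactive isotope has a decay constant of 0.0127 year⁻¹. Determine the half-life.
t½ = ln(2)/λ = 54.58 years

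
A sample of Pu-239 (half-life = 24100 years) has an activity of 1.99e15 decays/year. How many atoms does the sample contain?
N = A/λ = 6.919e19 atoms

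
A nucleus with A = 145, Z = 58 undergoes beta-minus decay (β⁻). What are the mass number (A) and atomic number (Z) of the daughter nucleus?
Daughter: A = 145, Z = 59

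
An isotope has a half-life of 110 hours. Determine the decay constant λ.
λ = ln(2)/t½ = 0.006301 hour⁻¹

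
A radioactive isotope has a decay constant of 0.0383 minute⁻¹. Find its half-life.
t½ = ln(2)/λ = 18.1 minutes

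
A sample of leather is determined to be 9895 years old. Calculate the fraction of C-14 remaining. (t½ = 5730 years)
N/N₀ = (1/2)^(t/t½) = 0.3021 = 30.2%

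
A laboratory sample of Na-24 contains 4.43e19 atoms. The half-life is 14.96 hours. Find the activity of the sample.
A = λN = 2.053e18 decays/hour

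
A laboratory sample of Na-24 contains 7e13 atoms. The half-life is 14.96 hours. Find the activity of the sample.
A = λN = 3.243e12 decays/hour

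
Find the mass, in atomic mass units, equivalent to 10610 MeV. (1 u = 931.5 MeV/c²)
m = E/c² = 11.39 u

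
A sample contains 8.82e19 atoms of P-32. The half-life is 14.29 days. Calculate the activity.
A = λN = 4.278e18 decays/day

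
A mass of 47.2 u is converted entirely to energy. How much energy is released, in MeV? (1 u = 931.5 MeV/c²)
E = mc² = 43970 MeV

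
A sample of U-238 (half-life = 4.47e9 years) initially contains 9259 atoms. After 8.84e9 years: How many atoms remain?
N = N₀(1/2)^(t/t½) = 2351 atoms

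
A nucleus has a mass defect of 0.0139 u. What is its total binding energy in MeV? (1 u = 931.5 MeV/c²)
B.E. = Δm × 931.5 = 12.95 MeV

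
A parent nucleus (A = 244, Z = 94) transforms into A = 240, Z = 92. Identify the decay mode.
ΔA = -4, ΔZ = -2 ⇒ alpha decay (α)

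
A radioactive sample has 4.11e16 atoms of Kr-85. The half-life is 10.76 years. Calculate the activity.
A = λN = 2.648e15 decays/year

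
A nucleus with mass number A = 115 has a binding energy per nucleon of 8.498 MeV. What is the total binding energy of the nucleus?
B.E. = 8.498 × 115 = 977.3 MeV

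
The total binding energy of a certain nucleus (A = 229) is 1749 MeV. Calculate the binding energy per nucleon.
B.E./A = 1749/229 = 7.638 MeV/nucleon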